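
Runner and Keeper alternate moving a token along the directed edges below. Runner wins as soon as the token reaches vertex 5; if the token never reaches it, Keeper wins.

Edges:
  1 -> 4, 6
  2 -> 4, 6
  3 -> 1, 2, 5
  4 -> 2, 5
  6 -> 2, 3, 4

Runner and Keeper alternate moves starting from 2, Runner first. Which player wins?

Keeper

Track states (vertex, player-to-move).
A0 = {(5,Runner), (5,Keeper)}
A1: add {(3,Runner), (4,Runner)}.
A2 = A1; e.g. (1,Runner) stays out. (2,Runner) never enters ⇒ Keeper avoids the target.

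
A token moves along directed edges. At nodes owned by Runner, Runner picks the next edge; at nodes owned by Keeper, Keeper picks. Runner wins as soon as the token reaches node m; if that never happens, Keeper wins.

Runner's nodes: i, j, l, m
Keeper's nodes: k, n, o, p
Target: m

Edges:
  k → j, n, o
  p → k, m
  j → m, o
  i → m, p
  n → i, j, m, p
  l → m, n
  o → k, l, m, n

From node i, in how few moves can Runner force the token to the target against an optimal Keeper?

1

A0 = {m}
A1: add {i, j, l} — i (Runner) has i→m; j (Runner) has j→m; l (Runner) has l→m.
A2 = A1; e.g. k (Keeper) can still go to n. Fixed point.
i enters the attractor at level 1, so Runner can force the target in 1 move from there.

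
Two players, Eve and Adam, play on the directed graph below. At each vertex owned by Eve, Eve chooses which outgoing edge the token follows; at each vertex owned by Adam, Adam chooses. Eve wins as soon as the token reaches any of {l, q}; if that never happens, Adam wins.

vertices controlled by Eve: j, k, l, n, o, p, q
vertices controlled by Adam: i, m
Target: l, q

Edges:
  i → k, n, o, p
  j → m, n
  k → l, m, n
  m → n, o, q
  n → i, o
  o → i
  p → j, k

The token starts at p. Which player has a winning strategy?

Eve

A0 = {l, q}
A1: add {k} — k (Eve) has k→l.
A2: add {p} — p (Eve) has p→k.
A3 = A2; e.g. i (Adam) can still go to n. Fixed point.
p ∈ A2, so Eve can force the target.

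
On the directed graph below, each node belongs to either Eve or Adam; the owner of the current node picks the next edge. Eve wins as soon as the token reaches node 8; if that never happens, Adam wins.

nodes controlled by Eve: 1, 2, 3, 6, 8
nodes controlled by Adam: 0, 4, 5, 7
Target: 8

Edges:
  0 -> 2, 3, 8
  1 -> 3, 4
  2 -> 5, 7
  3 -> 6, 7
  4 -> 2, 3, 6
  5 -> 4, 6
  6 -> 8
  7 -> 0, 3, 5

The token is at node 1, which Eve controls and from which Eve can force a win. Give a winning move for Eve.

3

A0 = {8}
A1: add {6} — 6 (Eve) has 6→8.
A2: add {3} — 3 (Eve) has 3→6.
A3: add {1} — 1 (Eve) has 1→3.
A4 = A3; e.g. 0 (Adam) can still go to 2. Fixed point.
From 1, successor 3 is in the attractor (rank 2); the other successor 4 is not.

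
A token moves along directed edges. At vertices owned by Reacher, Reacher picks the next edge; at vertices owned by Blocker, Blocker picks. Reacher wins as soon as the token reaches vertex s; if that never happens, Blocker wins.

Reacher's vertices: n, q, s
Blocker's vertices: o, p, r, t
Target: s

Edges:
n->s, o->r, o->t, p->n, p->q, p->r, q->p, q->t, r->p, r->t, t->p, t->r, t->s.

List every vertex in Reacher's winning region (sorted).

n, s

A0 = {s}
A1: add {n} — n (Reacher) has n→s.
A2 = A1; e.g. o (Blocker) can still go to r. Fixed point.
Reacher's winning region = {n, s}.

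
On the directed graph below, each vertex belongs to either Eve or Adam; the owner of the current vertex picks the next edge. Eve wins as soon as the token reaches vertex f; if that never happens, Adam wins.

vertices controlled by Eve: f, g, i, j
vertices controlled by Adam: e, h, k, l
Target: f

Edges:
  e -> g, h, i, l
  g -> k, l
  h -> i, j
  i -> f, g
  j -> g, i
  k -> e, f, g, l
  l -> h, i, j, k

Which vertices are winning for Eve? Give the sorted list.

f, h, i, j

A0 = {f}
A1: add {i} — i (Eve) has i→f.
A2: add {j} — j (Eve) has j→i.
A3: add {h} — h (Adam): all of {i, j} already in.
A4 = A3; e.g. e (Adam) can still go to g. Fixed point.
Eve's winning region = {f, h, i, j}.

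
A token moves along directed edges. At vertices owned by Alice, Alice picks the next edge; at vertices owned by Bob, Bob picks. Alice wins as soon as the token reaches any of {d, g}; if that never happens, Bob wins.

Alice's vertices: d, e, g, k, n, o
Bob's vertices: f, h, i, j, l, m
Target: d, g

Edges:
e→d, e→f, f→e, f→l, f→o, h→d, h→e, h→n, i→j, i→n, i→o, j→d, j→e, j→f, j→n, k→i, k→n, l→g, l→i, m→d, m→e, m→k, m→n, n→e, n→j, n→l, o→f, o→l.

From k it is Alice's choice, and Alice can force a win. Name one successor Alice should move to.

A0 = {d, g}
A1: add {e} — e (Alice) has e→d.
A2: add {n} — n (Alice) has n→e.
A3: add {h, k} — h (Bob): all of {d, e, n} already in; k (Alice) has k→n.
A4: add {m} — m (Bob): all of {d, e, k, n} already in.
A5 = A4; e.g. f (Bob) can still go to l. Fixed point.
From k, successor n is in the attractor (rank 2); the other successor i is not.

n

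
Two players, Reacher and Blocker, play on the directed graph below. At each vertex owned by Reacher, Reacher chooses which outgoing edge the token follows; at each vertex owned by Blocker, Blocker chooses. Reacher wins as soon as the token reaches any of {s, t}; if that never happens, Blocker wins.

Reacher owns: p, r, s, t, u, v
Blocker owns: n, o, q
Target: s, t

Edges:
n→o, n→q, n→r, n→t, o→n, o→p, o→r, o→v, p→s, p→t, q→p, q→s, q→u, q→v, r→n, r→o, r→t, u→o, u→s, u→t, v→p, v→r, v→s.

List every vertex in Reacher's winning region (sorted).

A0 = {s, t}
A1: add {p, r, u, v} — p (Reacher) has p→s; r (Reacher) has r→t; u (Reacher) has u→s; v (Reacher) has v→s.
A2: add {q} — q (Blocker): all of {p, s, u, v} already in.
A3 = A2; e.g. n (Blocker) can still go to o. Fixed point.
Reacher's winning region = {p, q, r, s, t, u, v}.

p, q, r, s, t, u, v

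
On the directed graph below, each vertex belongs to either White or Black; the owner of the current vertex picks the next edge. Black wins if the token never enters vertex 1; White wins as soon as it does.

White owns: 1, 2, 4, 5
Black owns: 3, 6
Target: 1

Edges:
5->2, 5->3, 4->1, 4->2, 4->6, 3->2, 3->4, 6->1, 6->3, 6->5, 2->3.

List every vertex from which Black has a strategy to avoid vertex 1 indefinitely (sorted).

A0 = {1}
A1: add {4} — 4 (White) has 4→1.
A2 = A1; e.g. 2 (White) has no edge into A1. Fixed point.
White's attractor = {1, 4}; Black avoids the target exactly from the complement.

2, 3, 5, 6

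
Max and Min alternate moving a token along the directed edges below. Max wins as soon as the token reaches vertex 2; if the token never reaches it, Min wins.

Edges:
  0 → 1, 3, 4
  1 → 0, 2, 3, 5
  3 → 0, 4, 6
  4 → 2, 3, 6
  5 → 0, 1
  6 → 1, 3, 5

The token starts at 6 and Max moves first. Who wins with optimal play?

Track states (vertex, player-to-move).
A0 = {(2,Max), (2,Min)}
A1: add {(1,Max), (4,Max)}.
A2 = A1; e.g. (0,Max) stays out. (6,Max) never enters ⇒ Min avoids the target.

Min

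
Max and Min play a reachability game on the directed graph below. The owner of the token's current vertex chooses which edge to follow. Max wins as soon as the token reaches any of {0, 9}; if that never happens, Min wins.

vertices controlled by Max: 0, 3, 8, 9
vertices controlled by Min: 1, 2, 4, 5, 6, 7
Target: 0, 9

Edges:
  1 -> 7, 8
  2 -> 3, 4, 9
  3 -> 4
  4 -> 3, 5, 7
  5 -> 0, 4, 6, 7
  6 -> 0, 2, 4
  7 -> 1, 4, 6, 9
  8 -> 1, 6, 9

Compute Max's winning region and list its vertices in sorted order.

A0 = {0, 9}
A1: add {8} — 8 (Max) has 8→9.
A2 = A1; e.g. 1 (Min) can still go to 7. Fixed point.
Max's winning region = {0, 8, 9}.

0, 8, 9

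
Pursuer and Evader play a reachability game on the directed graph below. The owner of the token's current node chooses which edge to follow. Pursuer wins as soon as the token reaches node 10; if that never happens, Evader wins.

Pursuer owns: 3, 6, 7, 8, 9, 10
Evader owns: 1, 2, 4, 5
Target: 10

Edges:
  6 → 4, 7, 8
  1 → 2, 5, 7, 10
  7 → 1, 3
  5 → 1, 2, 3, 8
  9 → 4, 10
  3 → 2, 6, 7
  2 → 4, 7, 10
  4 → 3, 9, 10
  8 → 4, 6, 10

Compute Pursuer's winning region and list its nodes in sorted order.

A0 = {10}
A1: add {8, 9} — 8 (Pursuer) has 8→10; 9 (Pursuer) has 9→10.
A2: add {6} — 6 (Pursuer) has 6→8.
A3: add {3} — 3 (Pursuer) has 3→6.
A4: add {4, 7} — 4 (Evader): all of {3, 9, 10} already in; 7 (Pursuer) has 7→3.
A5: add {2} — 2 (Evader): all of {4, 7, 10} already in.
A6 = A5; e.g. 1 (Evader) can still go to 5. Fixed point.
Pursuer's winning region = {2, 3, 4, 6, 7, 8, 9, 10}.

2, 3, 4, 6, 7, 8, 9, 10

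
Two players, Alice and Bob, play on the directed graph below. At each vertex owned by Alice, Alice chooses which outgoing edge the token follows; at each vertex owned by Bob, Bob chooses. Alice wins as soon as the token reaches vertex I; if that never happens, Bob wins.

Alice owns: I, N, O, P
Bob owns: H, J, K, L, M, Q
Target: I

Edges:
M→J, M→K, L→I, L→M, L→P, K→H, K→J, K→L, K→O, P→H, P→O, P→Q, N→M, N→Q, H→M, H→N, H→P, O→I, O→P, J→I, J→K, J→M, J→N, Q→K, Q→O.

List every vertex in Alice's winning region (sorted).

A0 = {I}
A1: add {O} — O (Alice) has O→I.
A2: add {P} — P (Alice) has P→O.
A3 = A2; e.g. H (Bob) can still go to M. Fixed point.
Alice's winning region = {I, O, P}.

I, O, P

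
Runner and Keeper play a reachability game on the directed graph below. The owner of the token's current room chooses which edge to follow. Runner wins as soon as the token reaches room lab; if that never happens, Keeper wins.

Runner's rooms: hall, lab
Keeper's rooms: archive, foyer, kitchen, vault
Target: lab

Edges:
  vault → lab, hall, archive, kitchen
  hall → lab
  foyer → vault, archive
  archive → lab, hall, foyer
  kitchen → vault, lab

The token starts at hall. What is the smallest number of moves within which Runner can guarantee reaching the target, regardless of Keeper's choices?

A0 = {lab}
A1: add {hall} — hall (Runner) has hall→lab.
A2 = A1; e.g. vault (Keeper) can still go to archive. Fixed point.
hall enters the attractor at level 1, so Runner can force the target in 1 move from there.

1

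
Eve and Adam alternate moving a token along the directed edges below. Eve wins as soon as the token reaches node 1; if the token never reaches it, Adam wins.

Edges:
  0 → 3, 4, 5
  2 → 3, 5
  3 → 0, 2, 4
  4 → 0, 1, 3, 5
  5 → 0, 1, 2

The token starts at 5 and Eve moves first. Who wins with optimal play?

Eve

Track states (vertex, player-to-move).
A0 = {(1,Eve), (1,Adam)}
A1: add {(4,Eve), (5,Eve)}.
(5,Eve) ∈ A1 ⇒ Eve forces the target.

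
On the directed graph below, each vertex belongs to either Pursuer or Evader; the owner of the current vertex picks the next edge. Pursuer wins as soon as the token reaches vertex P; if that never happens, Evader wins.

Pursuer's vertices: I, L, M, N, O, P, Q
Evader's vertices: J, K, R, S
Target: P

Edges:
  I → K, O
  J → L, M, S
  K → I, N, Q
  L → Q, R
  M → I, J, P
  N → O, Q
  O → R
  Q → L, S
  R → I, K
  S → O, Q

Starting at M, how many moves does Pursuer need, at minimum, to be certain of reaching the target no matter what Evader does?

A0 = {P}
A1: add {M} — M (Pursuer) has M→P.
A2 = A1; e.g. I (Pursuer) has no edge into A1. Fixed point.
M enters the attractor at level 1, so Pursuer can force the target in 1 move from there.

1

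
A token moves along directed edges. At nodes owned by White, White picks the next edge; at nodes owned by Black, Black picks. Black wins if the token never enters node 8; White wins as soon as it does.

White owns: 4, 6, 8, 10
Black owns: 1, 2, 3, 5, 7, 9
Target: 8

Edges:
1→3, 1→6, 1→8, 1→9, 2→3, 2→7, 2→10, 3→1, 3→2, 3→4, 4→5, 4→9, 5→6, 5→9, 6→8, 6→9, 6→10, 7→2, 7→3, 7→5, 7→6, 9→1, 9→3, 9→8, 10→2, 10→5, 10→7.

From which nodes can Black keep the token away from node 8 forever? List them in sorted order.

A0 = {8}
A1: add {6} — 6 (White) has 6→8.
A2 = A1; e.g. 1 (Black) can still go to 3. Fixed point.
White's attractor = {6, 8}; Black avoids the target exactly from the complement.

1, 2, 3, 4, 5, 7, 9, 10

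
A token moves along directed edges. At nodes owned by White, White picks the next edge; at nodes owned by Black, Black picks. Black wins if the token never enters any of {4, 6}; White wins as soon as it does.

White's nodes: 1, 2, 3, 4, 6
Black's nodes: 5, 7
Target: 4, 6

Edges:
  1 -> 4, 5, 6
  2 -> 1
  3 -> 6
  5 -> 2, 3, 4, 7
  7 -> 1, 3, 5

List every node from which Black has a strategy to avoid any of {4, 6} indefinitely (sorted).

5, 7

A0 = {4, 6}
A1: add {1, 3} — 1 (White) has 1→4; 3 (White) has 3→6.
A2: add {2} — 2 (White) has 2→1.
A3 = A2; e.g. 5 (Black) can still go to 7. Fixed point.
White's attractor = {1, 2, 3, 4, 6}; Black avoids the target exactly from the complement.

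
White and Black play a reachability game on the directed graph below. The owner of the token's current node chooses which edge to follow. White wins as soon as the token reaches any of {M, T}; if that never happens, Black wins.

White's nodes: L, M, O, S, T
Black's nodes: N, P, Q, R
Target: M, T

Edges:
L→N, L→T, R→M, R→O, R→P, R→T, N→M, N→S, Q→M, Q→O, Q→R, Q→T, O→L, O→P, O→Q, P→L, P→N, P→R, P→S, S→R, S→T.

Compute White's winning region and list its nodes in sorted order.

L, M, N, O, S, T

A0 = {M, T}
A1: add {L, S} — L (White) has L→T; S (White) has S→T.
A2: add {N, O} — N (Black): all of {M, S} already in; O (White) has O→L.
A3 = A2; e.g. P (Black) can still go to R. Fixed point.
White's winning region = {L, M, N, O, S, T}.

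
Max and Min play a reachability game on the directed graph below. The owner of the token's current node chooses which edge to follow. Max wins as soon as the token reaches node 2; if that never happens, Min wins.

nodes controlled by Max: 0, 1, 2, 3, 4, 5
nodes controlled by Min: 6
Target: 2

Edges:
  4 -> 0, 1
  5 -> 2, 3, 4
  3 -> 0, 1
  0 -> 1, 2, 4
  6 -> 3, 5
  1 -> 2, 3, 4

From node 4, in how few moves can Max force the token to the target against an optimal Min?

2

A0 = {2}
A1: add {0, 1, 5} — 0 (Max) has 0→2; 1 (Max) has 1→2; 5 (Max) has 5→2.
A2: add {3, 4} — 3 (Max) has 3→0; 4 (Max) has 4→0.
4 enters the attractor at level 2, so Max can force the target in 2 moves from there.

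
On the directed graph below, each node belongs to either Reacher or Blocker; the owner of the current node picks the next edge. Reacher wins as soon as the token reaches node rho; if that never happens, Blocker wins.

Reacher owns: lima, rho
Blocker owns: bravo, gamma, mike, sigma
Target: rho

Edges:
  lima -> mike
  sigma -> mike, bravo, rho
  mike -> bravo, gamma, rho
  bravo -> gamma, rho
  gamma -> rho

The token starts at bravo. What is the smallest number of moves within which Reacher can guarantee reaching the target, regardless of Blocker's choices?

A0 = {rho}
A1: add {gamma} — gamma (Blocker): all of {rho} already in.
A2: add {bravo} — bravo (Blocker): all of {gamma, rho} already in.
bravo enters the attractor at level 2, so Reacher can force the target in 2 moves from there.

2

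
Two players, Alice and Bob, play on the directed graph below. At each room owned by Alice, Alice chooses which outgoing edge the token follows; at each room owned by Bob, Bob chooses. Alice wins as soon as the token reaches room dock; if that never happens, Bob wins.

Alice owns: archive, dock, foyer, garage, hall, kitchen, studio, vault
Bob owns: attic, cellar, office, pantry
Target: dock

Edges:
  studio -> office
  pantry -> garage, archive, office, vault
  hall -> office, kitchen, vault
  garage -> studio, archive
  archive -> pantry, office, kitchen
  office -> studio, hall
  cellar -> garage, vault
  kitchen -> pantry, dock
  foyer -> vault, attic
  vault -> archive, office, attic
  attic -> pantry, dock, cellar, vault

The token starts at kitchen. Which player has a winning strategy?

Alice

A0 = {dock}
A1: add {kitchen} — kitchen (Alice) has kitchen→dock.
kitchen ∈ A1, so Alice can force the target.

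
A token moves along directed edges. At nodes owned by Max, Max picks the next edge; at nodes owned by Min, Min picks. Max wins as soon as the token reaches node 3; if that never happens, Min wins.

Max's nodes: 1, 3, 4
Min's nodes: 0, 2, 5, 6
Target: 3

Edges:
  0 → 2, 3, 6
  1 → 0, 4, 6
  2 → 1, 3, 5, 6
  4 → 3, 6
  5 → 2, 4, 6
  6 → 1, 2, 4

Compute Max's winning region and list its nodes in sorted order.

A0 = {3}
A1: add {4} — 4 (Max) has 4→3.
A2: add {1} — 1 (Max) has 1→4.
A3 = A2; e.g. 0 (Min) can still go to 2. Fixed point.
Max's winning region = {1, 3, 4}.

1, 3, 4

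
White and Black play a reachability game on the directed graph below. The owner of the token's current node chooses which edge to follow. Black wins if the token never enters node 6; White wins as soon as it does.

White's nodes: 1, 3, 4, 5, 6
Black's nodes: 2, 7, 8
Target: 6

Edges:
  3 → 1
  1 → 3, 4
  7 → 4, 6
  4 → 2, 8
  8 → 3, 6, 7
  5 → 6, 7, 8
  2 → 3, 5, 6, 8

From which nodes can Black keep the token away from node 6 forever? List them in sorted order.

A0 = {6}
A1: add {5} — 5 (White) has 5→6.
A2 = A1; e.g. 1 (White) has no edge into A1. Fixed point.
White's attractor = {5, 6}; Black avoids the target exactly from the complement.

1, 2, 3, 4, 7, 8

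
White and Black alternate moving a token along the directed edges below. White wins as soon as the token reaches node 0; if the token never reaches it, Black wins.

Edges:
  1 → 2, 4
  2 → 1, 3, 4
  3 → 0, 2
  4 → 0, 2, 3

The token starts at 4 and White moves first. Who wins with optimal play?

Track states (vertex, player-to-move).
A0 = {(0,White), (0,Black)}
A1: add {(3,White), (4,White)}.
(4,White) ∈ A1 ⇒ White forces the target.

White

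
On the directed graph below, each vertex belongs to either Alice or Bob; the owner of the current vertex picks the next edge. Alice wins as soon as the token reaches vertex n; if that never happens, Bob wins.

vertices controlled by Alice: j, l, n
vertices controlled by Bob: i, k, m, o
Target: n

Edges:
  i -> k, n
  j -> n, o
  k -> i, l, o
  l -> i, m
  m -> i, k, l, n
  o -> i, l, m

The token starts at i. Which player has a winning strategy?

A0 = {n}
A1: add {j} — j (Alice) has j→n.
A2 = A1; e.g. i (Bob) can still go to k. Fixed point.
i never enters the attractor, so Bob can avoid the target forever.

Bob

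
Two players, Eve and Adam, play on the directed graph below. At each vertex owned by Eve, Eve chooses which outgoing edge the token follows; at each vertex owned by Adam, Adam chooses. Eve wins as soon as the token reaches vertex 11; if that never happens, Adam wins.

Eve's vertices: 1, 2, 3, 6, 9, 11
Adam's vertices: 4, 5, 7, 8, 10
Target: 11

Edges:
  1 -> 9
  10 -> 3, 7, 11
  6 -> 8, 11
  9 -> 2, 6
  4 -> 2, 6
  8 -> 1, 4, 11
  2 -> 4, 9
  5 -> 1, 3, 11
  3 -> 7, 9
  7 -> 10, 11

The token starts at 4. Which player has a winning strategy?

Eve

A0 = {11}
A1: add {6} — 6 (Eve) has 6→11.
A2: add {9} — 9 (Eve) has 9→6.
A3: add {1, 2, 3} — 1 (Eve) has 1→9; 2 (Eve) has 2→9; 3 (Eve) has 3→9.
A4: add {4, 5} — 4 (Adam): all of {2, 6} already in; 5 (Adam): all of {1, 3, 11} already in.
4 ∈ A4, so Eve can force the target.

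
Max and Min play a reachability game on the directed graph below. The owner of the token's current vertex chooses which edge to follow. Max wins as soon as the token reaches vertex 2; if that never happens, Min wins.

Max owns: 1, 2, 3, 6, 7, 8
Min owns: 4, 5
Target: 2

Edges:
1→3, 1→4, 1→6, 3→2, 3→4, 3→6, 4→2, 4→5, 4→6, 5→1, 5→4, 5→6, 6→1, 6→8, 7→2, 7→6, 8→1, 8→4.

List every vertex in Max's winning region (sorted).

A0 = {2}
A1: add {3, 7} — 3 (Max) has 3→2; 7 (Max) has 7→2.
A2: add {1} — 1 (Max) has 1→3.
A3: add {6, 8} — 6 (Max) has 6→1; 8 (Max) has 8→1.
A4 = A3; e.g. 4 (Min) can still go to 5. Fixed point.
Max's winning region = {1, 2, 3, 6, 7, 8}.

1, 2, 3, 6, 7, 8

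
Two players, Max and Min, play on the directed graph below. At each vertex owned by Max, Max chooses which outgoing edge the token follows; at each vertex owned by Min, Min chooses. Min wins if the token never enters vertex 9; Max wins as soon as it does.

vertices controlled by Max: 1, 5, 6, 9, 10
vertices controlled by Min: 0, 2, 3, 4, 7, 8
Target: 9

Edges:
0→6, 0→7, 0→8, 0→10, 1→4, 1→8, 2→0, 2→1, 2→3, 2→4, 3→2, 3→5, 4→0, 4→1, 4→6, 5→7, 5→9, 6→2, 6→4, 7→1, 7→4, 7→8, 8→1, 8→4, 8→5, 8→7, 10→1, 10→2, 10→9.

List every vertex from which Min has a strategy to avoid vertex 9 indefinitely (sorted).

A0 = {9}
A1: add {5, 10} — 5 (Max) has 5→9; 10 (Max) has 10→9.
A2 = A1; e.g. 0 (Min) can still go to 6. Fixed point.
Max's attractor = {5, 9, 10}; Min avoids the target exactly from the complement.

0, 1, 2, 3, 4, 6, 7, 8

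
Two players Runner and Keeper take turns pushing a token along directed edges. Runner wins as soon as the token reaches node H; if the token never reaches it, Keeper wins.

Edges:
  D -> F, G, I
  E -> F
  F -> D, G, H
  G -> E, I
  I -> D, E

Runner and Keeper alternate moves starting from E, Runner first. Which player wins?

Track states (vertex, player-to-move).
A0 = {(H,Runner), (H,Keeper)}
A1: add {(F,Runner)}.
A2: add {(E,Keeper)}.
A3: add {(G,Runner), (I,Runner)}.
A4: add {(D,Keeper)}.
A5 = A4; e.g. (D,Runner) stays out. (E,Runner) never enters ⇒ Keeper avoids the target.

Keeper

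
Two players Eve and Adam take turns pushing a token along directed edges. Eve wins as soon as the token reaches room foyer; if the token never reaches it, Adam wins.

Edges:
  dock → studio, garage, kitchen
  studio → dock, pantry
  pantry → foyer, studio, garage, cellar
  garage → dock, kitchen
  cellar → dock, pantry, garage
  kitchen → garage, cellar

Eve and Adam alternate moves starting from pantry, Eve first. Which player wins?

Eve

Track states (vertex, player-to-move).
A0 = {(foyer,Eve), (foyer,Adam)}
A1: add {(pantry,Eve)}.
(pantry,Eve) ∈ A1 ⇒ Eve forces the target.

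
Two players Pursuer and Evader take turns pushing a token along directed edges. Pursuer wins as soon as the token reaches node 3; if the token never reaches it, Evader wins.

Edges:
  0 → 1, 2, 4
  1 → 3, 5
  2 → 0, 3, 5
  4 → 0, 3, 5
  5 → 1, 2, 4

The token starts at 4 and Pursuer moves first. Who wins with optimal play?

Pursuer

Track states (vertex, player-to-move).
A0 = {(3,Pursuer), (3,Evader)}
A1: add {(1,Pursuer), (2,Pursuer), (4,Pursuer)}.
(4,Pursuer) ∈ A1 ⇒ Pursuer forces the target.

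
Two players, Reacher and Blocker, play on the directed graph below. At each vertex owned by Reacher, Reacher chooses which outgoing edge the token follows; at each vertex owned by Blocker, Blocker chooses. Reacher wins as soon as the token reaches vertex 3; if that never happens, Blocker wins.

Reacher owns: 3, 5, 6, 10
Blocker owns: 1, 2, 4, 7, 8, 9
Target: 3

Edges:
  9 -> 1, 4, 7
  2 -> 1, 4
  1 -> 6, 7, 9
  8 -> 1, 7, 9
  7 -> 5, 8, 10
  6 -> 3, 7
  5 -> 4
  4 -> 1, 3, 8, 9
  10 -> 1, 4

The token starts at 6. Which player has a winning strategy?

A0 = {3}
A1: add {6} — 6 (Reacher) has 6→3.
A2 = A1; e.g. 1 (Blocker) can still go to 7. Fixed point.
6 ∈ A1, so Reacher can force the target.

Reacher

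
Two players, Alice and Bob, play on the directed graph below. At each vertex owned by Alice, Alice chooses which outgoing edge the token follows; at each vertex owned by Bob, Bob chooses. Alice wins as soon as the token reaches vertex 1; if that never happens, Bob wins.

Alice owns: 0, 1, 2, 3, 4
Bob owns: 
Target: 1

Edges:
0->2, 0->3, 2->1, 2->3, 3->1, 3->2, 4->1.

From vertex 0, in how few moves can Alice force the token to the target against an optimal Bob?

A0 = {1}
A1: add {2, 3, 4} — 2 (Alice) has 2→1; 3 (Alice) has 3→1; 4 (Alice) has 4→1.
A2: add {0} — 0 (Alice) has 0→2.
A2 = all vertices. Fixed point.
0 enters the attractor at level 2, so Alice can force the target in 2 moves from there.

2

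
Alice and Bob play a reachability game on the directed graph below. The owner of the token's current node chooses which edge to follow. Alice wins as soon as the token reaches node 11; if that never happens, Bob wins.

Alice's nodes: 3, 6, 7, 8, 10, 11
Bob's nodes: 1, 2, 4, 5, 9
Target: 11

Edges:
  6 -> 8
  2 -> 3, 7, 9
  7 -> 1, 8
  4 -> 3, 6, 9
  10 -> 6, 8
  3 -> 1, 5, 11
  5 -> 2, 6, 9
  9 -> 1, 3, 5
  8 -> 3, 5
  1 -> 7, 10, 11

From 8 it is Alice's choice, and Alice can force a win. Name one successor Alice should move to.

A0 = {11}
A1: add {3} — 3 (Alice) has 3→11.
A2: add {8} — 8 (Alice) has 8→3.
A3: add {6, 7, 10} — 6 (Alice) has 6→8; 7 (Alice) has 7→8; 10 (Alice) has 10→8.
A4: add {1} — 1 (Bob): all of {7, 10, 11} already in.
A5 = A4; e.g. 2 (Bob) can still go to 9. Fixed point.
From 8, successor 3 is in the attractor (rank 1); the other successor 5 is not.

3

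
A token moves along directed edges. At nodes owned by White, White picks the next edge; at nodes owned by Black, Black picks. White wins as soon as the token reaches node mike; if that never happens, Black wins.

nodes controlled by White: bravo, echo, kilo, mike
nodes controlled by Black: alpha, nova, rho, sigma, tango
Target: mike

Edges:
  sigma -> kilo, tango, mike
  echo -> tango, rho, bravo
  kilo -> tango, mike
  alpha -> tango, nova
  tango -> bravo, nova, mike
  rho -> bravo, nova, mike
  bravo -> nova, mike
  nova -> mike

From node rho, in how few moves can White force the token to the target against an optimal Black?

A0 = {mike}
A1: add {bravo, kilo, nova} — kilo (White) has kilo→mike; bravo (White) has bravo→mike; nova (Black): all of {mike} already in.
A2: add {echo, rho, tango} — echo (White) has echo→bravo; tango (Black): all of {bravo, nova, mike} already in; rho (Black): all of {bravo, nova, mike} already in.
rho enters the attractor at level 2, so White can force the target in 2 moves from there.

2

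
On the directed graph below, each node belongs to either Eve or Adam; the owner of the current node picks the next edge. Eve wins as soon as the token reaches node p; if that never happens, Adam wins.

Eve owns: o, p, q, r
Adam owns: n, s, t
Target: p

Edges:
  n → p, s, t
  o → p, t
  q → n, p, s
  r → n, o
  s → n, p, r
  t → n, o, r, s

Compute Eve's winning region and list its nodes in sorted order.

o, p, q, r

A0 = {p}
A1: add {o, q} — o (Eve) has o→p; q (Eve) has q→p.
A2: add {r} — r (Eve) has r→o.
A3 = A2; e.g. n (Adam) can still go to s. Fixed point.
Eve's winning region = {o, p, q, r}.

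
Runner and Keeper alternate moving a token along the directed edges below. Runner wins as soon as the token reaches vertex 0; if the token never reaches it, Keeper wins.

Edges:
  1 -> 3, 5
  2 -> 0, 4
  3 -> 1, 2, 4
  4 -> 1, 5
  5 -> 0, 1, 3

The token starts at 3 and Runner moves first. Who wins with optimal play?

Track states (vertex, player-to-move).
A0 = {(0,Runner), (0,Keeper)}
A1: add {(2,Runner), (5,Runner)}.
A2 = A1; e.g. (1,Runner) stays out. (3,Runner) never enters ⇒ Keeper avoids the target.

Keeper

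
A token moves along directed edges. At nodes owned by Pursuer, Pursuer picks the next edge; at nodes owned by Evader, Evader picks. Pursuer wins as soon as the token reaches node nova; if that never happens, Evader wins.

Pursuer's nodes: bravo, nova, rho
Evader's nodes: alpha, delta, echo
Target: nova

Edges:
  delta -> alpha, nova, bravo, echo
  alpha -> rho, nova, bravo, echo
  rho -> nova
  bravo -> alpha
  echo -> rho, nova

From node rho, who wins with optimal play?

Pursuer

A0 = {nova}
A1: add {rho} — rho (Pursuer) has rho→nova.
rho ∈ A1, so Pursuer can force the target.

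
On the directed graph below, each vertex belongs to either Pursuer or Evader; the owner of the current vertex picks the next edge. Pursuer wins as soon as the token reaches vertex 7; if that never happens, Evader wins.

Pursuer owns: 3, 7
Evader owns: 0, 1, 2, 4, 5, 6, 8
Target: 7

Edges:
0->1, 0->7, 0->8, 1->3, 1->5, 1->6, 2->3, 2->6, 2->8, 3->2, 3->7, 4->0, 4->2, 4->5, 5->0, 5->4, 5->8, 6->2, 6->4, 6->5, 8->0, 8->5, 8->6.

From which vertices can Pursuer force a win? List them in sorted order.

A0 = {7}
A1: add {3} — 3 (Pursuer) has 3→7.
A2 = A1; e.g. 0 (Evader) can still go to 1. Fixed point.
Pursuer's winning region = {3, 7}.

3, 7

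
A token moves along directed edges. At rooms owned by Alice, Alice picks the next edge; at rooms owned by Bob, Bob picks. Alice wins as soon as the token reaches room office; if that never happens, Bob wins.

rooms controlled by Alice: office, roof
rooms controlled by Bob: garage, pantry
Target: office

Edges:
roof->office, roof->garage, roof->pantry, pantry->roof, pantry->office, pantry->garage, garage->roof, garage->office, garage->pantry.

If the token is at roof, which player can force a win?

A0 = {office}
A1: add {roof} — roof (Alice) has roof→office.
A2 = A1; e.g. garage (Bob) can still go to pantry. Fixed point.
roof ∈ A1, so Alice can force the target.

Alice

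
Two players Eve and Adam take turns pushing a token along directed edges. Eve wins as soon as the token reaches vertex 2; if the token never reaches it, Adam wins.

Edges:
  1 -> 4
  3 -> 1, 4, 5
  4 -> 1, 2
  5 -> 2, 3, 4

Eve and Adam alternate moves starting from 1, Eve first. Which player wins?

Adam

Track states (vertex, player-to-move).
A0 = {(2,Eve), (2,Adam)}
A1: add {(4,Eve), (5,Eve)}.
A2: add {(1,Adam)}.
A3: add {(3,Eve)}.
A4: add {(5,Adam)}.
A5 = A4; e.g. (1,Eve) stays out. (1,Eve) never enters ⇒ Adam avoids the target.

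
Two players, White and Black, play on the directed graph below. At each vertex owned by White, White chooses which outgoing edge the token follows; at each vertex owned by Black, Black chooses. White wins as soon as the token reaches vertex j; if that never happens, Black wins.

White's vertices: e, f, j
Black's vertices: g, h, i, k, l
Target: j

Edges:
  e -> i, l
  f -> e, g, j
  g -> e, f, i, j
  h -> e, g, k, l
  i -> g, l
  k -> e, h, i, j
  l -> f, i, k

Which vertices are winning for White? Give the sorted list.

A0 = {j}
A1: add {f} — f (White) has f→j.
A2 = A1; e.g. e (White) has no edge into A1. Fixed point.
White's winning region = {f, j}.

f, j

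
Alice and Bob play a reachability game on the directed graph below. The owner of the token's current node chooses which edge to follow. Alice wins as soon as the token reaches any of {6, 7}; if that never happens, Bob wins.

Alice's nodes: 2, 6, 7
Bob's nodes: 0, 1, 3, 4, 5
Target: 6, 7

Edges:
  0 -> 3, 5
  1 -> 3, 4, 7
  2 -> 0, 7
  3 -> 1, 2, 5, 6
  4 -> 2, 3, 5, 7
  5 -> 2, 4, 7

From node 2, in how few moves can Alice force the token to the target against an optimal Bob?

A0 = {6, 7}
A1: add {2} — 2 (Alice) has 2→7.
A2 = A1; e.g. 0 (Bob) can still go to 3. Fixed point.
2 enters the attractor at level 1, so Alice can force the target in 1 move from there.

1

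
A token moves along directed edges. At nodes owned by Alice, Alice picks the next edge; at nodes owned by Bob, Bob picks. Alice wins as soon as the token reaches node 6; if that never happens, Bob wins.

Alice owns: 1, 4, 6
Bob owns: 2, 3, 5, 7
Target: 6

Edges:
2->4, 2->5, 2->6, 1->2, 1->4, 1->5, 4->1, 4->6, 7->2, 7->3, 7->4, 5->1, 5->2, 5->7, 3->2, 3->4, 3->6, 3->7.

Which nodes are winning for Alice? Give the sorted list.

1, 4, 6

A0 = {6}
A1: add {4} — 4 (Alice) has 4→6.
A2: add {1} — 1 (Alice) has 1→4.
A3 = A2; e.g. 2 (Bob) can still go to 5. Fixed point.
Alice's winning region = {1, 4, 6}.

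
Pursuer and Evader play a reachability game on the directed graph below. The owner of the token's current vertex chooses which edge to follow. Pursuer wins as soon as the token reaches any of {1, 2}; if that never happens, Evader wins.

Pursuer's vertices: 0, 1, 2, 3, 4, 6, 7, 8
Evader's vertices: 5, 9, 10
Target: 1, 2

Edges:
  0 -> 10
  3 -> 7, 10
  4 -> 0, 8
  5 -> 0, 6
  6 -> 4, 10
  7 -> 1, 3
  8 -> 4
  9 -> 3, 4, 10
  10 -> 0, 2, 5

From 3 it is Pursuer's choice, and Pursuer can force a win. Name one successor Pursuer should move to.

A0 = {1, 2}
A1: add {7} — 7 (Pursuer) has 7→1.
A2: add {3} — 3 (Pursuer) has 3→7.
A3 = A2; e.g. 0 (Pursuer) has no edge into A2. Fixed point.
From 3, successor 7 is in the attractor (rank 1); the other successor 10 is not.

7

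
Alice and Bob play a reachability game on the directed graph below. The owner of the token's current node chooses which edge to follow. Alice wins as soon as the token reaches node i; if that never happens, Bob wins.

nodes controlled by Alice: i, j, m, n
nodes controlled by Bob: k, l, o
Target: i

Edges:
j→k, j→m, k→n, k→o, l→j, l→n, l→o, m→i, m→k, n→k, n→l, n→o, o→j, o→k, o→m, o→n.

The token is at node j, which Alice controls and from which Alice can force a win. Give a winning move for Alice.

A0 = {i}
A1: add {m} — m (Alice) has m→i.
A2: add {j} — j (Alice) has j→m.
A3 = A2; e.g. k (Bob) can still go to n. Fixed point.
From j, successor m is in the attractor (rank 1); the other successor k is not.

m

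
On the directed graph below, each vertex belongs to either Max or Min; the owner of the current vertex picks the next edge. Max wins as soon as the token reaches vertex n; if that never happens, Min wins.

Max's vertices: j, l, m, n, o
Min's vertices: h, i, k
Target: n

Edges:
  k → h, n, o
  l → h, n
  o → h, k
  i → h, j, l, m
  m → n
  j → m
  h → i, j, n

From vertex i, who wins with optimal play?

A0 = {n}
A1: add {l, m} — l (Max) has l→n; m (Max) has m→n.
A2: add {j} — j (Max) has j→m.
A3 = A2; e.g. h (Min) can still go to i. Fixed point.
i never enters the attractor, so Min can avoid the target forever.

Min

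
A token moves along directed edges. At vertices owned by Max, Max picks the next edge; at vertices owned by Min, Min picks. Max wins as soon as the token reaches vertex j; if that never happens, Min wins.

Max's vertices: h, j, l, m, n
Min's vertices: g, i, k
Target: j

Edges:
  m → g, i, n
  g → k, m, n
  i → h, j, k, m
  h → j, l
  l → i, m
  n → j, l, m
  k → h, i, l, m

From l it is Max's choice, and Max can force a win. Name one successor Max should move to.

m

A0 = {j}
A1: add {h, n} — h (Max) has h→j; n (Max) has n→j.
A2: add {m} — m (Max) has m→n.
A3: add {l} — l (Max) has l→m.
A4 = A3; e.g. g (Min) can still go to k. Fixed point.
From l, successor m is in the attractor (rank 2); the other successor i is not.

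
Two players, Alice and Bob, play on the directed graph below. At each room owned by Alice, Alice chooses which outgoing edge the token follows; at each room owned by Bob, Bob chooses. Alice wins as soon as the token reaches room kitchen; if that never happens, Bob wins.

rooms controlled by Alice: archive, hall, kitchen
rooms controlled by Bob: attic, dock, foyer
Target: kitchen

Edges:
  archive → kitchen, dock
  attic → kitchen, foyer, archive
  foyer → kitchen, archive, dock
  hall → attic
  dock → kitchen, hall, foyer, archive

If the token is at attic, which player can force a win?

A0 = {kitchen}
A1: add {archive} — archive (Alice) has archive→kitchen.
A2 = A1; e.g. attic (Bob) can still go to foyer. Fixed point.
attic never enters the attractor, so Bob can avoid the target forever.

Bob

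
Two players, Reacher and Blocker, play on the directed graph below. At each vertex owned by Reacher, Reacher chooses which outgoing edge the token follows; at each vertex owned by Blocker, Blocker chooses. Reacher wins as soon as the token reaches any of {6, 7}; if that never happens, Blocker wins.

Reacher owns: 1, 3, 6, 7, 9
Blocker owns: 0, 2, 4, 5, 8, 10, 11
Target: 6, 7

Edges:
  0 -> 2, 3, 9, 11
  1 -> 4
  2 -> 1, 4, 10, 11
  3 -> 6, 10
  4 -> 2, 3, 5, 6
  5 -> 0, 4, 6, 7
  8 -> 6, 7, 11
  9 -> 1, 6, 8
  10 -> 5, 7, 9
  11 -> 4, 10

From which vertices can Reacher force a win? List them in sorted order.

A0 = {6, 7}
A1: add {3, 9} — 3 (Reacher) has 3→6; 9 (Reacher) has 9→6.
A2 = A1; e.g. 0 (Blocker) can still go to 2. Fixed point.
Reacher's winning region = {3, 6, 7, 9}.

3, 6, 7, 9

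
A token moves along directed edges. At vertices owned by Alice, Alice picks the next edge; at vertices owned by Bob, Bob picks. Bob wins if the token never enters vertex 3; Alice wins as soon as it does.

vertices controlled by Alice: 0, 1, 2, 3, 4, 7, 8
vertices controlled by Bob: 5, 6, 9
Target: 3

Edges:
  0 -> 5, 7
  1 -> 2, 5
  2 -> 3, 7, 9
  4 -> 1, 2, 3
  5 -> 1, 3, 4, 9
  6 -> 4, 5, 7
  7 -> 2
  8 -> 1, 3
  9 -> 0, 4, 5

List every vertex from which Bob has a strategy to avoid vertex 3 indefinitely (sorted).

A0 = {3}
A1: add {2, 4, 8} — 2 (Alice) has 2→3; 4 (Alice) has 4→3; 8 (Alice) has 8→3.
A2: add {1, 7} — 1 (Alice) has 1→2; 7 (Alice) has 7→2.
A3: add {0} — 0 (Alice) has 0→7.
A4 = A3; e.g. 5 (Bob) can still go to 9. Fixed point.
Alice's attractor = {0, 1, 2, 3, 4, 7, 8}; Bob avoids the target exactly from the complement.

5, 6, 9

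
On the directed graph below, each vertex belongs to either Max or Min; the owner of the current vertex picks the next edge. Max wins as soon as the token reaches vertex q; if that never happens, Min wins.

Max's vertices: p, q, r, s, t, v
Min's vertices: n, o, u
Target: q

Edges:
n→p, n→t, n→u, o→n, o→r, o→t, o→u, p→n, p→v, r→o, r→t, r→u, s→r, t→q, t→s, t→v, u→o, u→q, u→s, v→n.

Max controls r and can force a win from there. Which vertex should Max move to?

A0 = {q}
A1: add {t} — t (Max) has t→q.
A2: add {r} — r (Max) has r→t.
A3: add {s} — s (Max) has s→r.
A4 = A3; e.g. n (Min) can still go to p. Fixed point.
From r, successor t is in the attractor (rank 1); the other successors o, u are not.

t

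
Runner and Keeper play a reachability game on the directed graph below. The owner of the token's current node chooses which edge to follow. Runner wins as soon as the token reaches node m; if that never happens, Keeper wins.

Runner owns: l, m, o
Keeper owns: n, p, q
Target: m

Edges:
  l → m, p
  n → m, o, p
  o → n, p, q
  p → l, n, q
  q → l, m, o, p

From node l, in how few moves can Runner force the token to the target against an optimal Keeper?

A0 = {m}
A1: add {l} — l (Runner) has l→m.
A2 = A1; e.g. n (Keeper) can still go to o. Fixed point.
l enters the attractor at level 1, so Runner can force the target in 1 move from there.

1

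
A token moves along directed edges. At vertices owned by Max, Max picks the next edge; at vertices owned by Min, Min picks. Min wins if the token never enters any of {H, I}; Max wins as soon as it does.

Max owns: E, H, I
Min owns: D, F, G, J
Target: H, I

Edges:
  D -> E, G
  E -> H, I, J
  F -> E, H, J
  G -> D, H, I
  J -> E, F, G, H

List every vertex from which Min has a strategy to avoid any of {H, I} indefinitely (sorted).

D, F, G, J

A0 = {H, I}
A1: add {E} — E (Max) has E→H.
A2 = A1; e.g. D (Min) can still go to G. Fixed point.
Max's attractor = {E, H, I}; Min avoids the target exactly from the complement.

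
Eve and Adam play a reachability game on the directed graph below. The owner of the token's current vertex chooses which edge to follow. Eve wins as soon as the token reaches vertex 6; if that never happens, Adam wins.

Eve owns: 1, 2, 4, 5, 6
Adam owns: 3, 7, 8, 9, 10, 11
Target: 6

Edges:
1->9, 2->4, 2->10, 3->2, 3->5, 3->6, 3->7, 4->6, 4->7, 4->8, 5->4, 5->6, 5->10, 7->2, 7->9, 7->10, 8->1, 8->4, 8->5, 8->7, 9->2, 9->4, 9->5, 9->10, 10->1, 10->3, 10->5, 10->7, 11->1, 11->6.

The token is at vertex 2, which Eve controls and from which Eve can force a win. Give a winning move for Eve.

A0 = {6}
A1: add {4, 5} — 4 (Eve) has 4→6; 5 (Eve) has 5→6.
A2: add {2} — 2 (Eve) has 2→4.
A3 = A2; e.g. 1 (Eve) has no edge into A2. Fixed point.
From 2, successor 4 is in the attractor (rank 1); the other successor 10 is not.

4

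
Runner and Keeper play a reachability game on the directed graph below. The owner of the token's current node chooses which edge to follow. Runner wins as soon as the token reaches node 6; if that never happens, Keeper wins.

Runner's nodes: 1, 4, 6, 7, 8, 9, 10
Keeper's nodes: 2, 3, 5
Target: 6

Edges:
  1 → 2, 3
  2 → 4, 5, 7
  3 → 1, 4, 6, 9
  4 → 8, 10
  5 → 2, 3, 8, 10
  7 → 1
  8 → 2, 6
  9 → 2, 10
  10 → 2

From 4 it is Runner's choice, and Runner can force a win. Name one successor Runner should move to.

8

A0 = {6}
A1: add {8} — 8 (Runner) has 8→6.
A2: add {4} — 4 (Runner) has 4→8.
A3 = A2; e.g. 1 (Runner) has no edge into A2. Fixed point.
From 4, successor 8 is in the attractor (rank 1); the other successor 10 is not.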